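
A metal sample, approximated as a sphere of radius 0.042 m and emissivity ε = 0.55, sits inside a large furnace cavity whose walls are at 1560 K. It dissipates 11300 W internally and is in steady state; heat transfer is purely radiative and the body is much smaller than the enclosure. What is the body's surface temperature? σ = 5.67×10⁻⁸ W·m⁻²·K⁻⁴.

For a small grey body in a large enclosure, net radiated power = εσA(T⁴ − T_w⁴).
Steady state: P = εσA(T⁴ − T_w⁴) with A = 4πr² = 0.02217 m².
T⁴ = P/(εσA) + T_w⁴ = 11300/(0.55·5.67×10⁻⁸·0.02217) + (1560)⁴
    = 1.635×10¹³ + 5.922×10¹² = 2.227×10¹³ K⁴.

T ≈ 2170 K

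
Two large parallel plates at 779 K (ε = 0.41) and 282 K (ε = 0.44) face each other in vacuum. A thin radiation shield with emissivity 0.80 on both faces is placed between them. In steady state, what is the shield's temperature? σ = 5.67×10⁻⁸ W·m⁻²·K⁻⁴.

T_s ≈ 653 K

In steady state the net flux on the hot side equals that on the cold side.
σ(T₁⁴−T_s⁴)/D₁ = σ(T_s⁴−T₂⁴)/D₂, with D₁ = 1/ε₁+1/ε_s−1 = 2.689, D₂ = 1/ε_s+1/ε₂−1 = 2.523.
Solve for T_s⁴: T_s⁴ = (D₂·T₁⁴ + D₁·T₂⁴)/(D₁+D₂) = 1.815×10¹¹ K⁴.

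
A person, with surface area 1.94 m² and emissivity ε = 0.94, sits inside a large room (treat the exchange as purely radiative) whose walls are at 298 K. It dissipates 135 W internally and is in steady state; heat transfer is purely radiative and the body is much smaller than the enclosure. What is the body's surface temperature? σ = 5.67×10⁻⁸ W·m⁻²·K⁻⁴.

T ≈ 310 K

For a small grey body in a large enclosure, net radiated power = εσA(T⁴ − T_w⁴).
Steady state: P = εσA(T⁴ − T_w⁴) with A = 1.94 m².
T⁴ = P/(εσA) + T_w⁴ = 135/(0.94·5.67×10⁻⁸·1.940) + (298)⁴
    = 1.306×10⁹ + 7.886×10⁹ = 9.192×10⁹ K⁴.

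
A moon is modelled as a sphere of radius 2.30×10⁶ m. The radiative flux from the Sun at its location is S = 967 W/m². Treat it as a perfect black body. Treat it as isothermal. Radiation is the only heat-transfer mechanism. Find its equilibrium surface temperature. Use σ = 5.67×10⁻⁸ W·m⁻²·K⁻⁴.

At equilibrium, absorbed power = emitted power.
Absorbing cross-section = πr² = 1.662×10¹³ m²; emitting surface = 4πr² = 6.648×10¹³ m² (ratio 4).
S·A_cross = εσ·A_surf·T⁴  ⇒  T⁴ = S/(4σ).
T⁴ = 1.00·967/(4·5.67×10⁻⁸) = 4.264×10⁹ K⁴.
T = (4.264×10⁹)^(1/4).

T ≈ 256 K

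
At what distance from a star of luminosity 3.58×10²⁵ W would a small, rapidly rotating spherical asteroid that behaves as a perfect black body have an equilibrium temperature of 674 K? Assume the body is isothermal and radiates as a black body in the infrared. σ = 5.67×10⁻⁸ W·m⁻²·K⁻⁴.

For an isothermal black-emitting sphere, (1−a)S·πr² = σ·4πr²·T⁴ ⇒ S = 4σT⁴/(1−a).
S = 4·5.67×10⁻⁸·(674)⁴/1.00 = 46800 W/m².
Flux falls as S = L/(4πd²), so d = √(L/(4πS)) = √(3.58×10²⁵/(4π·46800)).

d ≈ 7.80×10⁹ m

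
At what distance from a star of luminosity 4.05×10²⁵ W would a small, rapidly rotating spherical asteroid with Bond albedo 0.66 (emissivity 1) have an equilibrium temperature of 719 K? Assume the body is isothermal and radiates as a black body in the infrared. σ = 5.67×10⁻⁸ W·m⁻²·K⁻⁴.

d ≈ 4.25×10⁹ m

For an isothermal black-emitting sphere, (1−a)S·πr² = σ·4πr²·T⁴ ⇒ S = 4σT⁴/(1−a).
S = 4·5.67×10⁻⁸·(719)⁴/0.340 = 1.783×10⁵ W/m².
Flux falls as S = L/(4πd²), so d = √(L/(4πS)) = √(4.05×10²⁵/(4π·1.783×10⁵)).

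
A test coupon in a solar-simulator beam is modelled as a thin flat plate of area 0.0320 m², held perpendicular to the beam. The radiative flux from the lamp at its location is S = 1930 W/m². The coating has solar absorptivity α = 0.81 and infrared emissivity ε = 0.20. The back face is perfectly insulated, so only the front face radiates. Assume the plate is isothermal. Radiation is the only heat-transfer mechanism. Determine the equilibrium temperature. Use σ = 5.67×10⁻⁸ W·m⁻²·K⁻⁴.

At equilibrium, absorbed power = emitted power.
Absorbing cross-section = A = 0.03200 m²; emitting surface = A = 0.03200 m² (ratio 1).
αS·A_cross = εσ·A_surf·T⁴  ⇒  T⁴ = αS/(ε·1σ).
T⁴ = 0.810·1930/(0.20·1·5.67×10⁻⁸) = 1.379×10¹¹ K⁴.
T = (1.379×10¹¹)^(1/4).

T ≈ 609 K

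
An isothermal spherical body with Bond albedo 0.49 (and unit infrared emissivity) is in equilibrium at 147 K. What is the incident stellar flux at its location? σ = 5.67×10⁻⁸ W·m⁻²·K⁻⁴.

(1−a)S·πr² = σ·4πr²·T⁴ ⇒ S = 4σT⁴/(1−a).
S = 4·5.67×10⁻⁸·4.669×10⁸/0.510.

S ≈ 208 W/m²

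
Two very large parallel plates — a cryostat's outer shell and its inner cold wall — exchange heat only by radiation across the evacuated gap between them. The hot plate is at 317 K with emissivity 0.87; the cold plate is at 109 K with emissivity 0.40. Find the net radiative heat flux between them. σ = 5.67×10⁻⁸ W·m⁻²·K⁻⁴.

q ≈ 213 W/m²

For two infinite grey parallel plates, q = σ(T₁⁴ − T₂⁴)/(1/ε₁ + 1/ε₂ − 1).
T₁⁴ − T₂⁴ = 1.010×10¹⁰ − 1.412×10⁸ = 9.957×10⁹ K⁴.
1/ε₁ + 1/ε₂ − 1 = 1.149 + 2.500 − 1 = 2.649.
q = 5.67×10⁻⁸ × 9.957×10⁹ / 2.649.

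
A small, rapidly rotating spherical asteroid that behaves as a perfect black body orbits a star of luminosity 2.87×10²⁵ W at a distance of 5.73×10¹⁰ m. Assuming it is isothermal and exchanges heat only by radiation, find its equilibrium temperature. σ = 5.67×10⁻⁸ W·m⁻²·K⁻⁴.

First find the stellar flux at distance d: S = L/(4πd²) = 2.87×10²⁵/(4π·(5.73×10¹⁰)²) = 695.6 W/m².
For an isothermal sphere, absorbed (1−a)S·πr² = emitted σ·4πr²·T⁴, so T⁴ = (1−a)S/(4σ).
T⁴ = 1.00·695.6/(4·5.67×10⁻⁸) = 3.067×10⁹ K⁴.

T ≈ 235 K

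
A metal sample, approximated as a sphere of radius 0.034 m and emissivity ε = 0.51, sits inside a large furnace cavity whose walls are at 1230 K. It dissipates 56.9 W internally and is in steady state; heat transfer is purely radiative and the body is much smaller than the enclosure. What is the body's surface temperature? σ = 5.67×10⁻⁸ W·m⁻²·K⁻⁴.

T ≈ 1250 K

For a small grey body in a large enclosure, net radiated power = εσA(T⁴ − T_w⁴).
Steady state: P = εσA(T⁴ − T_w⁴) with A = 4πr² = 0.01453 m².
T⁴ = P/(εσA) + T_w⁴ = 56.9/(0.51·5.67×10⁻⁸·0.01453) + (1230)⁴
    = 1.355×10¹¹ + 2.289×10¹² = 2.424×10¹² K⁴.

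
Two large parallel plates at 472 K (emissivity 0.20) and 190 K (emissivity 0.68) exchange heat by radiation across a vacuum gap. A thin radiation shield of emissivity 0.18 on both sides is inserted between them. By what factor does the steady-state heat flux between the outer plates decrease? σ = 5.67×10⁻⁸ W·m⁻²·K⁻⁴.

Without shield: q₀ = σΔ(T⁴)/(1/ε₁+1/ε₂−1) with denominator 5.471.
With shield the two gaps are in series; the resistances add: (1/ε₁+1/ε_s−1)+(1/ε_s+1/ε₂−1) = 9.556+6.026 = 15.58.
Heat-flux ratio q₀/q = 15.58/5.471.

factor ≈ 2.85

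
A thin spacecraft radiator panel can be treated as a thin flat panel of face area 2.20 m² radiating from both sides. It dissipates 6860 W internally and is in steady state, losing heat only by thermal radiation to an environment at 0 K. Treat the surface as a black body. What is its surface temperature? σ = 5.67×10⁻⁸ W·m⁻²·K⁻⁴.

Steady state: internal power = radiated power, P = εσA T⁴.
Radiating area A = 2·2.20 = 4.400 m².
T⁴ = P/(εσA) = 6860/(1.0·5.67×10⁻⁸·4.400) = 2.750×10¹⁰ K⁴.
T = (2.750×10¹⁰)^(1/4).

T ≈ 407 K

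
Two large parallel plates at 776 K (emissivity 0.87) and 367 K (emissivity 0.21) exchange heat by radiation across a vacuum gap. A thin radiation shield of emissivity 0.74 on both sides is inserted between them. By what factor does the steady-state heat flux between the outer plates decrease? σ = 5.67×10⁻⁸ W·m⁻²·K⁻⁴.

Without shield: q₀ = σΔ(T⁴)/(1/ε₁+1/ε₂−1) with denominator 4.911.
With shield the two gaps are in series; the resistances add: (1/ε₁+1/ε_s−1)+(1/ε_s+1/ε₂−1) = 1.501+5.113 = 6.614.
Heat-flux ratio q₀/q = 6.614/4.911.

factor ≈ 1.35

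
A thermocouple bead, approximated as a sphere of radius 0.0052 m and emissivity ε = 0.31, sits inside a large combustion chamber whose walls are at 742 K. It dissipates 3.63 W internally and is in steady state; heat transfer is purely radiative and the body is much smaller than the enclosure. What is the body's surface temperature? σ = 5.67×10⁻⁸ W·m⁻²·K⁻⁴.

For a small grey body in a large enclosure, net radiated power = εσA(T⁴ − T_w⁴).
Steady state: P = εσA(T⁴ − T_w⁴) with A = 4πr² = 3.398×10⁻⁴ m².
T⁴ = P/(εσA) + T_w⁴ = 3.63/(0.31·5.67×10⁻⁸·3.398×10⁻⁴) + (742)⁴
    = 6.078×10¹¹ + 3.031×10¹¹ = 9.109×10¹¹ K⁴.

T ≈ 977 K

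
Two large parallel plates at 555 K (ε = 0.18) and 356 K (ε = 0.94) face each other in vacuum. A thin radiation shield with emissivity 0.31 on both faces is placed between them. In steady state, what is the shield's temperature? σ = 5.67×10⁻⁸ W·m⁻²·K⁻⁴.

T_s ≈ 446 K

In steady state the net flux on the hot side equals that on the cold side.
σ(T₁⁴−T_s⁴)/D₁ = σ(T_s⁴−T₂⁴)/D₂, with D₁ = 1/ε₁+1/ε_s−1 = 7.781, D₂ = 1/ε_s+1/ε₂−1 = 3.290.
Solve for T_s⁴: T_s⁴ = (D₂·T₁⁴ + D₁·T₂⁴)/(D₁+D₂) = 3.948×10¹⁰ K⁴.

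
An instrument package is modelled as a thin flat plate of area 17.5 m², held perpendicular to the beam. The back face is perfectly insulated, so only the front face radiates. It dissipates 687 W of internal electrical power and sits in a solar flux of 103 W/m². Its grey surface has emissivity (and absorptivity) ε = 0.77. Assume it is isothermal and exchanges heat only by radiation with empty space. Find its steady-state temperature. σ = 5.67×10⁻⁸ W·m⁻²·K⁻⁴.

T ≈ 228 K

At steady state, absorbed solar power + internal power = radiated power.
Absorbed: α·S·A_cross = 0.77·103·17.50 = 1388 W (cross-section A).
Total input = 1388 + 687 = 2075 W.
Radiated: εσ·A_surf·T⁴ with A_surf = A = 17.50 m².
T⁴ = 2075/(0.77·5.67×10⁻⁸·17.50) = 2.716×10⁹ K⁴.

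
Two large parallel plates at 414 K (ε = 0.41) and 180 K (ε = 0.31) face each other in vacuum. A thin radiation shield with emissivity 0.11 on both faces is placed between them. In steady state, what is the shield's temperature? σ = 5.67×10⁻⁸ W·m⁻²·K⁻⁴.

T_s ≈ 354 K

In steady state the net flux on the hot side equals that on the cold side.
σ(T₁⁴−T_s⁴)/D₁ = σ(T_s⁴−T₂⁴)/D₂, with D₁ = 1/ε₁+1/ε_s−1 = 10.53, D₂ = 1/ε_s+1/ε₂−1 = 11.32.
Solve for T_s⁴: T_s⁴ = (D₂·T₁⁴ + D₁·T₂⁴)/(D₁+D₂) = 1.572×10¹⁰ K⁴.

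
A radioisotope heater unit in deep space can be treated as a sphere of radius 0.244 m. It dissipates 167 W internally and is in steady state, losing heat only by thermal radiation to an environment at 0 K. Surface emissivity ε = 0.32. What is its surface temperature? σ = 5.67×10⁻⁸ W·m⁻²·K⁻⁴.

Steady state: internal power = radiated power, P = εσA T⁴.
Radiating area A = 4πr² = 0.7482 m².
T⁴ = P/(εσA) = 167/(0.32·5.67×10⁻⁸·0.7482) = 1.230×10¹⁰ K⁴.
T = (1.230×10¹⁰)^(1/4).

T ≈ 333 K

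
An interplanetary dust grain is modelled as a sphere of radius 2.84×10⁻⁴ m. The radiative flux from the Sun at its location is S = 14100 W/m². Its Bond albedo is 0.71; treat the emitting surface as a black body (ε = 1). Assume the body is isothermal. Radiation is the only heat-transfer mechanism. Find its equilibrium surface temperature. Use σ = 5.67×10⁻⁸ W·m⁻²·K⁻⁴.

At equilibrium, absorbed power = emitted power.
Absorbing cross-section = πr² = 2.534×10⁻⁷ m²; emitting surface = 4πr² = 1.014×10⁻⁶ m² (ratio 4).
(1−a)S·A_cross = εσ·A_surf·T⁴  ⇒  T⁴ = (1−a)S/(4σ).
T⁴ = 0.290·14100/(4·5.67×10⁻⁸) = 1.803×10¹⁰ K⁴.
T = (1.803×10¹⁰)^(1/4).

T ≈ 366 K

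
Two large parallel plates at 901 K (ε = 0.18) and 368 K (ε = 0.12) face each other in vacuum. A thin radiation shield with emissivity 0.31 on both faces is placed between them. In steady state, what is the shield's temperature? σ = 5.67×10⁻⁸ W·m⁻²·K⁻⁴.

T_s ≈ 789 K

In steady state the net flux on the hot side equals that on the cold side.
σ(T₁⁴−T_s⁴)/D₁ = σ(T_s⁴−T₂⁴)/D₂, with D₁ = 1/ε₁+1/ε_s−1 = 7.781, D₂ = 1/ε_s+1/ε₂−1 = 10.56.
Solve for T_s⁴: T_s⁴ = (D₂·T₁⁴ + D₁·T₂⁴)/(D₁+D₂) = 3.872×10¹¹ K⁴.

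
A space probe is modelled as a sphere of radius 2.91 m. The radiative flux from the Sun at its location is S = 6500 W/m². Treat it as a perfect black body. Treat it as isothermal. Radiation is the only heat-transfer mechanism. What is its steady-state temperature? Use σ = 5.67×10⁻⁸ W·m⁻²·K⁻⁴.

T ≈ 411 K

At equilibrium, absorbed power = emitted power.
Absorbing cross-section = πr² = 26.60 m²; emitting surface = 4πr² = 106.4 m² (ratio 4).
S·A_cross = εσ·A_surf·T⁴  ⇒  T⁴ = S/(4σ).
T⁴ = 1.00·6500/(4·5.67×10⁻⁸) = 2.866×10¹⁰ K⁴.
T = (2.866×10¹⁰)^(1/4).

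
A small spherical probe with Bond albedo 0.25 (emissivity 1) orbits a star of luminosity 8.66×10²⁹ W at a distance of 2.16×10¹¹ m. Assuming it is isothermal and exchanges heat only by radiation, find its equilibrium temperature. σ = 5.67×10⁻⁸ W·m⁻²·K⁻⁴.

First find the stellar flux at distance d: S = L/(4πd²) = 8.66×10²⁹/(4π·(2.16×10¹¹)²) = 1.477×10⁶ W/m².
For an isothermal sphere, absorbed (1−a)S·πr² = emitted σ·4πr²·T⁴, so T⁴ = (1−a)S/(4σ).
T⁴ = 0.750·1.477×10⁶/(4·5.67×10⁻⁸) = 4.884×10¹² K⁴.

T ≈ 1490 K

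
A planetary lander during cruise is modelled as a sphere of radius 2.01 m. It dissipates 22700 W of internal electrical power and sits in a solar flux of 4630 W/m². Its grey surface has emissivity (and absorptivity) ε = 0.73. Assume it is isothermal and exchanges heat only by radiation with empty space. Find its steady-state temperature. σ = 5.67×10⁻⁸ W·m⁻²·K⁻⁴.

T ≈ 420 K

At steady state, absorbed solar power + internal power = radiated power.
Absorbed: α·S·A_cross = 0.73·4630·12.69 = 42900 W (cross-section πr²).
Total input = 42900 + 22700 = 65600 W.
Radiated: εσ·A_surf·T⁴ with A_surf = 4πr² = 50.77 m².
T⁴ = 65600/(0.73·5.67×10⁻⁸·50.77) = 3.122×10¹⁰ K⁴.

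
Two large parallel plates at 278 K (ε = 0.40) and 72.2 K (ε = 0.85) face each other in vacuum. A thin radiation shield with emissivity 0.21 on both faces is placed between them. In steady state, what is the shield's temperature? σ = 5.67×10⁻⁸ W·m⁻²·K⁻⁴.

In steady state the net flux on the hot side equals that on the cold side.
σ(T₁⁴−T_s⁴)/D₁ = σ(T_s⁴−T₂⁴)/D₂, with D₁ = 1/ε₁+1/ε_s−1 = 6.262, D₂ = 1/ε_s+1/ε₂−1 = 4.938.
Solve for T_s⁴: T_s⁴ = (D₂·T₁⁴ + D₁·T₂⁴)/(D₁+D₂) = 2.649×10⁹ K⁴.

T_s ≈ 227 K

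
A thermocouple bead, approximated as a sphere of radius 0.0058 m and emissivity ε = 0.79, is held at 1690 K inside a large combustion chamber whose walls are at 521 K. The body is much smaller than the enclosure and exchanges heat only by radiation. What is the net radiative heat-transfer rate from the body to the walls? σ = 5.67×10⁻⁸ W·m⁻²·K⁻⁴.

P_net ≈ 153 W

For a small grey body in a large enclosure: P_net = εσA(T_body⁴ − T_wall⁴).
A = 4πr² = 4.227×10⁻⁴ m²; T_body⁴ − T_wall⁴ = 8.157×10¹² − 7.368×10¹⁰ = 8.084×10¹² K⁴.
|P_net| = 0.79·5.67×10⁻⁸·4.227×10⁻⁴·8.084×10¹².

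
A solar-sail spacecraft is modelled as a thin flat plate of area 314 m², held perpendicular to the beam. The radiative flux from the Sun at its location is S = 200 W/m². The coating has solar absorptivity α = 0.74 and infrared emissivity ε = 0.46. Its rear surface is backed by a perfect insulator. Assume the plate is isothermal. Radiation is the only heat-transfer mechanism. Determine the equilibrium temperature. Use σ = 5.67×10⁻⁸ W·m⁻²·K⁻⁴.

T ≈ 274 K

At equilibrium, absorbed power = emitted power.
Absorbing cross-section = A = 314.0 m²; emitting surface = A = 314.0 m² (ratio 1).
αS·A_cross = εσ·A_surf·T⁴  ⇒  T⁴ = αS/(ε·1σ).
T⁴ = 0.740·200/(0.46·1·5.67×10⁻⁸) = 5.674×10⁹ K⁴.
T = (5.674×10⁹)^(1/4).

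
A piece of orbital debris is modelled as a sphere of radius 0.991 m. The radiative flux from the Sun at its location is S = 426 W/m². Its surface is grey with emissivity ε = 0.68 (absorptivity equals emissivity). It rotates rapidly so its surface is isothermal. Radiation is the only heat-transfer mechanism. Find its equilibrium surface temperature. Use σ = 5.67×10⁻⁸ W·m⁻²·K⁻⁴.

T ≈ 208 K

At equilibrium, absorbed power = emitted power.
Absorbing cross-section = πr² = 3.085 m²; emitting surface = 4πr² = 12.34 m² (ratio 4).
εS·A_cross = εσ·A_surf·T⁴  ⇒  T⁴ = S/(4σ)   (ε cancels).
T⁴ = 426/(4·5.67×10⁻⁸) = 1.878×10⁹ K⁴.
T = (1.878×10⁹)^(1/4).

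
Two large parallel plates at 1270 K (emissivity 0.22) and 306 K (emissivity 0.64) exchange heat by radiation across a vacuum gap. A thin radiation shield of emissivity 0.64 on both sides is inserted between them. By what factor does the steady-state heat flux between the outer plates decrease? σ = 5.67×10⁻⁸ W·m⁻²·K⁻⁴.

Without shield: q₀ = σΔ(T⁴)/(1/ε₁+1/ε₂−1) with denominator 5.108.
With shield the two gaps are in series; the resistances add: (1/ε₁+1/ε_s−1)+(1/ε_s+1/ε₂−1) = 5.108+2.125 = 7.233.
Heat-flux ratio q₀/q = 7.233/5.108.

factor ≈ 1.42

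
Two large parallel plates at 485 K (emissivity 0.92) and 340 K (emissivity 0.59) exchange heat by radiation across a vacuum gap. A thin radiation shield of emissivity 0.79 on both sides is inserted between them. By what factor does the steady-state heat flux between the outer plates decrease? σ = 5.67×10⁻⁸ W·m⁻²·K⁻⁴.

Without shield: q₀ = σΔ(T⁴)/(1/ε₁+1/ε₂−1) with denominator 1.782.
With shield the two gaps are in series; the resistances add: (1/ε₁+1/ε_s−1)+(1/ε_s+1/ε₂−1) = 1.353+1.961 = 3.314.
Heat-flux ratio q₀/q = 3.314/1.782.

factor ≈ 1.86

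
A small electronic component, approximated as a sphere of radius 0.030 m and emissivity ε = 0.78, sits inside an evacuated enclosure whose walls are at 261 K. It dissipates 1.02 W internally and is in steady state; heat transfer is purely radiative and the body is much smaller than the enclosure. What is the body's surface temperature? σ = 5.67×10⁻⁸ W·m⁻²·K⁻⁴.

For a small grey body in a large enclosure, net radiated power = εσA(T⁴ − T_w⁴).
Steady state: P = εσA(T⁴ − T_w⁴) with A = 4πr² = 0.01131 m².
T⁴ = P/(εσA) + T_w⁴ = 1.02/(0.78·5.67×10⁻⁸·0.01131) + (261)⁴
    = 2.039×10⁹ + 4.640×10⁹ = 6.680×10⁹ K⁴.

T ≈ 286 K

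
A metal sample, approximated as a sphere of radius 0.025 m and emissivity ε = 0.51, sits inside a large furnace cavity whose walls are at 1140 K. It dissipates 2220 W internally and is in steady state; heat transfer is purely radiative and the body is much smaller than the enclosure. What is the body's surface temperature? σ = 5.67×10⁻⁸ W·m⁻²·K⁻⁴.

T ≈ 1840 K

For a small grey body in a large enclosure, net radiated power = εσA(T⁴ − T_w⁴).
Steady state: P = εσA(T⁴ − T_w⁴) with A = 4πr² = 0.007854 m².
T⁴ = P/(εσA) + T_w⁴ = 2220/(0.51·5.67×10⁻⁸·0.007854) + (1140)⁴
    = 9.775×10¹² + 1.689×10¹² = 1.146×10¹³ K⁴.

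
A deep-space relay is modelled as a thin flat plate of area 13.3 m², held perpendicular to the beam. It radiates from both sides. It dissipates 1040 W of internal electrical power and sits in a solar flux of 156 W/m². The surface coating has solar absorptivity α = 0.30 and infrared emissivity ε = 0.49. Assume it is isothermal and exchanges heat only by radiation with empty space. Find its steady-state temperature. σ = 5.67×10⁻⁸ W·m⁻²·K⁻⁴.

T ≈ 218 K

At steady state, absorbed solar power + internal power = radiated power.
Absorbed: α·S·A_cross = 0.30·156·13.30 = 622.4 W (cross-section A).
Total input = 622.4 + 1040 = 1662 W.
Radiated: εσ·A_surf·T⁴ with A_surf = 2A = 26.60 m².
T⁴ = 1662/(0.49·5.67×10⁻⁸·26.60) = 2.249×10⁹ K⁴.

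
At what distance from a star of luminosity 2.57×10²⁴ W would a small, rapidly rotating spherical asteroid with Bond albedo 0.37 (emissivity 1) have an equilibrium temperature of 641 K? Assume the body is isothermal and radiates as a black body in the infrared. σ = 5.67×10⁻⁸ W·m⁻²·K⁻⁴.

For an isothermal black-emitting sphere, (1−a)S·πr² = σ·4πr²·T⁴ ⇒ S = 4σT⁴/(1−a).
S = 4·5.67×10⁻⁸·(641)⁴/0.630 = 60780 W/m².
Flux falls as S = L/(4πd²), so d = √(L/(4πS)) = √(2.57×10²⁴/(4π·60780)).

d ≈ 1.83×10⁹ m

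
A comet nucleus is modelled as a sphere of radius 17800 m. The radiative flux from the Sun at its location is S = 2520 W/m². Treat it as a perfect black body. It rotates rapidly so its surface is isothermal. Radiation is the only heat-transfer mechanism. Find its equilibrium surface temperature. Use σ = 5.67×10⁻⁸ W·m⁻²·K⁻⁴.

T ≈ 325 K

At equilibrium, absorbed power = emitted power.
Absorbing cross-section = πr² = 9.954×10⁸ m²; emitting surface = 4πr² = 3.982×10⁹ m² (ratio 4).
S·A_cross = εσ·A_surf·T⁴  ⇒  T⁴ = S/(4σ).
T⁴ = 1.00·2520/(4·5.67×10⁻⁸) = 1.111×10¹⁰ K⁴.
T = (1.111×10¹⁰)^(1/4).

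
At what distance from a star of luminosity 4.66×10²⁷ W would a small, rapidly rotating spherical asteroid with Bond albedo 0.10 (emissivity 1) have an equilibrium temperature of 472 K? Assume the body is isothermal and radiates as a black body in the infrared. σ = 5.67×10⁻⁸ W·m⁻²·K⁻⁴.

For an isothermal black-emitting sphere, (1−a)S·πr² = σ·4πr²·T⁴ ⇒ S = 4σT⁴/(1−a).
S = 4·5.67×10⁻⁸·(472)⁴/0.900 = 12510 W/m².
Flux falls as S = L/(4πd²), so d = √(L/(4πS)) = √(4.66×10²⁷/(4π·12510)).

d ≈ 1.72×10¹¹ m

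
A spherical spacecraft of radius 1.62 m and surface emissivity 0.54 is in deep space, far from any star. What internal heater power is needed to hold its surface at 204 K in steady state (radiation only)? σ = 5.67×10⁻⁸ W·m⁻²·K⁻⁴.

P ≈ 1750 W

P = εσ·4πr²·T⁴.
4πr² = 32.98 m²; T⁴ = 1.732×10⁹ K⁴.
P = 0.54·5.67×10⁻⁸·32.98·1.732×10⁹.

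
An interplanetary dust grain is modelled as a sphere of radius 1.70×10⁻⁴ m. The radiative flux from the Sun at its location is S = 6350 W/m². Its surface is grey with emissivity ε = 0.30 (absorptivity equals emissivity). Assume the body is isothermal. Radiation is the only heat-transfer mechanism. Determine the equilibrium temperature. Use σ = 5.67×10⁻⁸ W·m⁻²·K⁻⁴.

At equilibrium, absorbed power = emitted power.
Absorbing cross-section = πr² = 9.079×10⁻⁸ m²; emitting surface = 4πr² = 3.632×10⁻⁷ m² (ratio 4).
εS·A_cross = εσ·A_surf·T⁴  ⇒  T⁴ = S/(4σ)   (ε cancels).
T⁴ = 6350/(4·5.67×10⁻⁸) = 2.800×10¹⁰ K⁴.
T = (2.800×10¹⁰)^(1/4).

T ≈ 409 K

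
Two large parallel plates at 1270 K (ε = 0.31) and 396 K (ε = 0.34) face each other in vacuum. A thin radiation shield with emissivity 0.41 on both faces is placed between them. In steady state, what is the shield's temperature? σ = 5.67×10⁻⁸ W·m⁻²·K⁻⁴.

In steady state the net flux on the hot side equals that on the cold side.
σ(T₁⁴−T_s⁴)/D₁ = σ(T_s⁴−T₂⁴)/D₂, with D₁ = 1/ε₁+1/ε_s−1 = 4.665, D₂ = 1/ε_s+1/ε₂−1 = 4.380.
Solve for T_s⁴: T_s⁴ = (D₂·T₁⁴ + D₁·T₂⁴)/(D₁+D₂) = 1.272×10¹² K⁴.

T_s ≈ 1060 K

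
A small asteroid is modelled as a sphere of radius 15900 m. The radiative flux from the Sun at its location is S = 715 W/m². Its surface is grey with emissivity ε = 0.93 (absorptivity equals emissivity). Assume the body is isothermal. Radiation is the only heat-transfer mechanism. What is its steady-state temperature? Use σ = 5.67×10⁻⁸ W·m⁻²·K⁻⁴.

At equilibrium, absorbed power = emitted power.
Absorbing cross-section = πr² = 7.942×10⁸ m²; emitting surface = 4πr² = 3.177×10⁹ m² (ratio 4).
εS·A_cross = εσ·A_surf·T⁴  ⇒  T⁴ = S/(4σ)   (ε cancels).
T⁴ = 715/(4·5.67×10⁻⁸) = 3.153×10⁹ K⁴.
T = (3.153×10⁹)^(1/4).

T ≈ 237 K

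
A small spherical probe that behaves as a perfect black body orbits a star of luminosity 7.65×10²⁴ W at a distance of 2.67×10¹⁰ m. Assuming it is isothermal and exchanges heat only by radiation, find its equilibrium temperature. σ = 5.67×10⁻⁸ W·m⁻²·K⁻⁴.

T ≈ 248 K

First find the stellar flux at distance d: S = L/(4πd²) = 7.65×10²⁴/(4π·(2.67×10¹⁰)²) = 853.9 W/m².
For an isothermal sphere, absorbed (1−a)S·πr² = emitted σ·4πr²·T⁴, so T⁴ = (1−a)S/(4σ).
T⁴ = 1.00·853.9/(4·5.67×10⁻⁸) = 3.765×10⁹ K⁴.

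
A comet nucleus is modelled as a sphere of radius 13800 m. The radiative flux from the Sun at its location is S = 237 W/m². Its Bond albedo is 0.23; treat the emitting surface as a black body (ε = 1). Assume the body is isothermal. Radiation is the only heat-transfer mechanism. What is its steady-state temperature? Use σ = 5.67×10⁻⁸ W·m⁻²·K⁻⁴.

T ≈ 168 K

At equilibrium, absorbed power = emitted power.
Absorbing cross-section = πr² = 5.983×10⁸ m²; emitting surface = 4πr² = 2.393×10⁹ m² (ratio 4).
(1−a)S·A_cross = εσ·A_surf·T⁴  ⇒  T⁴ = (1−a)S/(4σ).
T⁴ = 0.770·237/(4·5.67×10⁻⁸) = 8.046×10⁸ K⁴.
T = (8.046×10⁸)^(1/4).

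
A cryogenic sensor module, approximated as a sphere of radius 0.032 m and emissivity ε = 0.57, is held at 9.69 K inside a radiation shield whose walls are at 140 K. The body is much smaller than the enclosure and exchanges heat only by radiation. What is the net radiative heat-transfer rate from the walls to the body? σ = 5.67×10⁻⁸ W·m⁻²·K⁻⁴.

For a small grey body in a large enclosure: P_net = εσA(T_body⁴ − T_wall⁴).
A = 4πr² = 0.01287 m²; T_body⁴ − T_wall⁴ = 8816 − 3.842×10⁸ = -3.842×10⁸ K⁴.
|P_net| = 0.57·5.67×10⁻⁸·0.01287·3.842×10⁸.

P_net ≈ 0.160 W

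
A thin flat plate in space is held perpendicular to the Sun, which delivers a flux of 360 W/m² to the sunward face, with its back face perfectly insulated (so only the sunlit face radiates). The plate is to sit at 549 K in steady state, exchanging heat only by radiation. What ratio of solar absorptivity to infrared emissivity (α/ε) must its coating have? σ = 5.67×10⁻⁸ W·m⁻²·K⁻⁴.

Balance: αS·A = εσ·1A·T⁴ ⇒ α/ε = σT⁴/S.
α/ε = 5.67×10⁻⁸·(549)⁴/360 = 5.67×10⁻⁸·9.084×10¹⁰/360.

α/ε ≈ 14.3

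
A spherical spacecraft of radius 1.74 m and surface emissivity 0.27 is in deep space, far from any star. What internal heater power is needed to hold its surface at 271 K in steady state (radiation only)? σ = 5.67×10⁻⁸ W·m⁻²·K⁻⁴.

P = εσ·4πr²·T⁴.
4πr² = 38.05 m²; T⁴ = 5.394×10⁹ K⁴.
P = 0.27·5.67×10⁻⁸·38.05·5.394×10⁹.

P ≈ 3140 W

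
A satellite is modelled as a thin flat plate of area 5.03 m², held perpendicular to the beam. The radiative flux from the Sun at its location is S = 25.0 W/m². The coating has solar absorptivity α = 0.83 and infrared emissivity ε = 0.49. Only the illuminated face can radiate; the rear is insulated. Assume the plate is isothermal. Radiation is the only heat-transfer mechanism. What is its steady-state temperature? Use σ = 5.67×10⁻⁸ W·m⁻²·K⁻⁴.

At equilibrium, absorbed power = emitted power.
Absorbing cross-section = A = 5.030 m²; emitting surface = A = 5.030 m² (ratio 1).
αS·A_cross = εσ·A_surf·T⁴  ⇒  T⁴ = αS/(ε·1σ).
T⁴ = 0.830·25.0/(0.49·1·5.67×10⁻⁸) = 7.469×10⁸ K⁴.
T = (7.469×10⁸)^(1/4).

T ≈ 165 K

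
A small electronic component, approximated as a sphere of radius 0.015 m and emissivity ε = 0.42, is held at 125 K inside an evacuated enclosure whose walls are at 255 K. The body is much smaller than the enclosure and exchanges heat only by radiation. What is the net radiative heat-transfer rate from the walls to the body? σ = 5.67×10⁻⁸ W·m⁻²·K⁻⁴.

P_net ≈ 0.268 W

For a small grey body in a large enclosure: P_net = εσA(T_body⁴ − T_wall⁴).
A = 4πr² = 0.002827 m²; T_body⁴ − T_wall⁴ = 2.441×10⁸ − 4.228×10⁹ = -3.984×10⁹ K⁴.
|P_net| = 0.42·5.67×10⁻⁸·0.002827·3.984×10⁹.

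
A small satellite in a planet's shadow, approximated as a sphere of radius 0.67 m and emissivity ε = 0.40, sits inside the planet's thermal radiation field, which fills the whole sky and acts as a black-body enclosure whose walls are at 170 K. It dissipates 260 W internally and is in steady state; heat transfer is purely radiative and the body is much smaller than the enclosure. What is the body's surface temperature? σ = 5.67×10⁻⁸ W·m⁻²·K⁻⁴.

For a small grey body in a large enclosure, net radiated power = εσA(T⁴ − T_w⁴).
Steady state: P = εσA(T⁴ − T_w⁴) with A = 4πr² = 5.641 m².
T⁴ = P/(εσA) + T_w⁴ = 260/(0.40·5.67×10⁻⁸·5.641) + (170)⁴
    = 2.032×10⁹ + 8.352×10⁸ = 2.867×10⁹ K⁴.

T ≈ 231 K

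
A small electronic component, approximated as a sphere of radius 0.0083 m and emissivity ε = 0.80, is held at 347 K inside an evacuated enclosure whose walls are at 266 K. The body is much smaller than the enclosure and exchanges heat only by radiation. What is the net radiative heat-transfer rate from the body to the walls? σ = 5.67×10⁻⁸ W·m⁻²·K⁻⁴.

For a small grey body in a large enclosure: P_net = εσA(T_body⁴ − T_wall⁴).
A = 4πr² = 8.657×10⁻⁴ m²; T_body⁴ − T_wall⁴ = 1.450×10¹⁰ − 5.006×10⁹ = 9.492×10⁹ K⁴.
|P_net| = 0.80·5.67×10⁻⁸·8.657×10⁻⁴·9.492×10⁹.

P_net ≈ 0.373 W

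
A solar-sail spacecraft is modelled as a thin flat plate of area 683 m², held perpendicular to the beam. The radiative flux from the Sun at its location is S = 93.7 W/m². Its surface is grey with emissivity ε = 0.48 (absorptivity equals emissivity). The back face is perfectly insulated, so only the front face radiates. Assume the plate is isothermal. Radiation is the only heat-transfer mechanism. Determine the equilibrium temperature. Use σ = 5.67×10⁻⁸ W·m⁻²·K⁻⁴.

T ≈ 202 K

At equilibrium, absorbed power = emitted power.
Absorbing cross-section = A = 683.0 m²; emitting surface = A = 683.0 m² (ratio 1).
εS·A_cross = εσ·A_surf·T⁴  ⇒  T⁴ = S/(1σ)   (ε cancels).
T⁴ = 93.7/(1·5.67×10⁻⁸) = 1.653×10⁹ K⁴.
T = (1.653×10⁹)^(1/4).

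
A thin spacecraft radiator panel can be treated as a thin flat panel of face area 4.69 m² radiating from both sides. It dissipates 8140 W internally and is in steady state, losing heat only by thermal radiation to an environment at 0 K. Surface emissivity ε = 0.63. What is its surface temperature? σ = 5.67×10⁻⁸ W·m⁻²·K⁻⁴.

T ≈ 395 K

Steady state: internal power = radiated power, P = εσA T⁴.
Radiating area A = 2·4.69 = 9.380 m².
T⁴ = P/(εσA) = 8140/(0.63·5.67×10⁻⁸·9.380) = 2.429×10¹⁰ K⁴.
T = (2.429×10¹⁰)^(1/4).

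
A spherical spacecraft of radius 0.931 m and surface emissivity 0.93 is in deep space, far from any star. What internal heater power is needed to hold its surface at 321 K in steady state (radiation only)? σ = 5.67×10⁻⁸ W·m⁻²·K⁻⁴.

P = εσ·4πr²·T⁴.
4πr² = 10.89 m²; T⁴ = 1.062×10¹⁰ K⁴.
P = 0.93·5.67×10⁻⁸·10.89·1.062×10¹⁰.

P ≈ 6100 W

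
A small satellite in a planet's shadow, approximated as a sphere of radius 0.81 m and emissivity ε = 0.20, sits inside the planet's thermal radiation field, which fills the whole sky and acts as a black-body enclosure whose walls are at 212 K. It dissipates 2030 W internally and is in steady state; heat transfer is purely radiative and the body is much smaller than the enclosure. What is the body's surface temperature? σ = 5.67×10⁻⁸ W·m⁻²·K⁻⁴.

T ≈ 392 K

For a small grey body in a large enclosure, net radiated power = εσA(T⁴ − T_w⁴).
Steady state: P = εσA(T⁴ − T_w⁴) with A = 4πr² = 8.245 m².
T⁴ = P/(εσA) + T_w⁴ = 2030/(0.20·5.67×10⁻⁸·8.245) + (212)⁴
    = 2.171×10¹⁰ + 2.020×10⁹ = 2.373×10¹⁰ K⁴.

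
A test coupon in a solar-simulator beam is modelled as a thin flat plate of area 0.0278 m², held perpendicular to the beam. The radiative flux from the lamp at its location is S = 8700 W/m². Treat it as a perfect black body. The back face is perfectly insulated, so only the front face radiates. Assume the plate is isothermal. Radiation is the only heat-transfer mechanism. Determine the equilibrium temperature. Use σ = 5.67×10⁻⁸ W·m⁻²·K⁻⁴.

At equilibrium, absorbed power = emitted power.
Absorbing cross-section = A = 0.02780 m²; emitting surface = A = 0.02780 m² (ratio 1).
S·A_cross = εσ·A_surf·T⁴  ⇒  T⁴ = S/(1σ).
T⁴ = 1.00·8700/(1·5.67×10⁻⁸) = 1.534×10¹¹ K⁴.
T = (1.534×10¹¹)^(1/4).

T ≈ 626 K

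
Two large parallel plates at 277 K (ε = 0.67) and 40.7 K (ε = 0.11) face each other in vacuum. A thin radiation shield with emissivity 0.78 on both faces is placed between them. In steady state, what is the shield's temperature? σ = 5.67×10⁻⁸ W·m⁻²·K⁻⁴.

In steady state the net flux on the hot side equals that on the cold side.
σ(T₁⁴−T_s⁴)/D₁ = σ(T_s⁴−T₂⁴)/D₂, with D₁ = 1/ε₁+1/ε_s−1 = 1.775, D₂ = 1/ε_s+1/ε₂−1 = 9.373.
Solve for T_s⁴: T_s⁴ = (D₂·T₁⁴ + D₁·T₂⁴)/(D₁+D₂) = 4.951×10⁹ K⁴.

T_s ≈ 265 K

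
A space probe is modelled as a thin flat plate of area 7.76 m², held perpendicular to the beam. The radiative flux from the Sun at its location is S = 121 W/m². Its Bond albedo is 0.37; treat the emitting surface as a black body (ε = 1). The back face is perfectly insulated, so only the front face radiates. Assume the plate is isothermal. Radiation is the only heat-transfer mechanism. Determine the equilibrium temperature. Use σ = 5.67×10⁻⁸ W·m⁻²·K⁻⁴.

T ≈ 191 K

At equilibrium, absorbed power = emitted power.
Absorbing cross-section = A = 7.760 m²; emitting surface = A = 7.760 m² (ratio 1).
(1−a)S·A_cross = εσ·A_surf·T⁴  ⇒  T⁴ = (1−a)S/(1σ).
T⁴ = 0.630·121/(1·5.67×10⁻⁸) = 1.344×10⁹ K⁴.
T = (1.344×10⁹)^(1/4).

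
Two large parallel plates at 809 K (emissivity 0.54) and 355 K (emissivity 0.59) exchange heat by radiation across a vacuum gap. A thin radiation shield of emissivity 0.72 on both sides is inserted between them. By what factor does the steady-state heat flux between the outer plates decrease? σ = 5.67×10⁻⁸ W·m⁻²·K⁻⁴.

factor ≈ 1.70

Without shield: q₀ = σΔ(T⁴)/(1/ε₁+1/ε₂−1) with denominator 2.547.
With shield the two gaps are in series; the resistances add: (1/ε₁+1/ε_s−1)+(1/ε_s+1/ε₂−1) = 2.241+2.084 = 4.325.
Heat-flux ratio q₀/q = 4.325/2.547.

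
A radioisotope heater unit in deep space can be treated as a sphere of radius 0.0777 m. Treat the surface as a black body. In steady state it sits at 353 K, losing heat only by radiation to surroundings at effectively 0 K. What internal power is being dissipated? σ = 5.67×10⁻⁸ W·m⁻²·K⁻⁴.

P ≈ 66.8 W

Steady state: P = εσA T⁴.
A = 4πr² = 0.07587 m²; T⁴ = (353)⁴ = 1.553×10¹⁰ K⁴.
P = 1.0 × 5.67×10⁻⁸ × 0.07587 × 1.553×10¹⁰.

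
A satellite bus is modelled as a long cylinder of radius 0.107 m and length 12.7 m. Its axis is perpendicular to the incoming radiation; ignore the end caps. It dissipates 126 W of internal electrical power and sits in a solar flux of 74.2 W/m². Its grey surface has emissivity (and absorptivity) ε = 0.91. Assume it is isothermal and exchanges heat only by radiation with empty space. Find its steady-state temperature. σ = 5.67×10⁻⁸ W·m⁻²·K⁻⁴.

At steady state, absorbed solar power + internal power = radiated power.
Absorbed: α·S·A_cross = 0.91·74.2·2.718 = 183.5 W (cross-section 2rL).
Total input = 183.5 + 126 = 309.5 W.
Radiated: εσ·A_surf·T⁴ with A_surf = 2πrL = 8.538 m².
T⁴ = 309.5/(0.91·5.67×10⁻⁸·8.538) = 7.026×10⁸ K⁴.

T ≈ 163 K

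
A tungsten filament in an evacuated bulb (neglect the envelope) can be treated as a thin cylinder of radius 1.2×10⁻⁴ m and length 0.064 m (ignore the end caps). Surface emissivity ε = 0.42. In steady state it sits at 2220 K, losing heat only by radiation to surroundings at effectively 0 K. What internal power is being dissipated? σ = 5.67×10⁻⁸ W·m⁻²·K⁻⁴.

Steady state: P = εσA T⁴.
A = 2πrL = 4.825×10⁻⁵ m²; T⁴ = (2220)⁴ = 2.429×10¹³ K⁴.
P = 0.42 × 5.67×10⁻⁸ × 4.825×10⁻⁵ × 2.429×10¹³.

P ≈ 27.9 W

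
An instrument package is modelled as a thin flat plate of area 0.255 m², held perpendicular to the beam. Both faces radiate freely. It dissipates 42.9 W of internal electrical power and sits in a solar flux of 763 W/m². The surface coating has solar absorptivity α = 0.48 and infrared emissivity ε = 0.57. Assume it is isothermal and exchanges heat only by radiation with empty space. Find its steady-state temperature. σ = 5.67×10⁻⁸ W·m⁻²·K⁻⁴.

T ≈ 302 K

At steady state, absorbed solar power + internal power = radiated power.
Absorbed: α·S·A_cross = 0.48·763·0.2550 = 93.39 W (cross-section A).
Total input = 93.39 + 42.9 = 136.3 W.
Radiated: εσ·A_surf·T⁴ with A_surf = 2A = 0.5100 m².
T⁴ = 136.3/(0.57·5.67×10⁻⁸·0.5100) = 8.269×10⁹ K⁴.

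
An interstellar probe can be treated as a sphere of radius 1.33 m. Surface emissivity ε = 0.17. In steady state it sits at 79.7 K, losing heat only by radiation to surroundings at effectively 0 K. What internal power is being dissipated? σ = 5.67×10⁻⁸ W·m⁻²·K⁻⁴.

Steady state: P = εσA T⁴.
A = 4πr² = 22.23 m²; T⁴ = (79.7)⁴ = 4.035×10⁷ K⁴.
P = 0.17 × 5.67×10⁻⁸ × 22.23 × 4.035×10⁷.

P ≈ 8.65 W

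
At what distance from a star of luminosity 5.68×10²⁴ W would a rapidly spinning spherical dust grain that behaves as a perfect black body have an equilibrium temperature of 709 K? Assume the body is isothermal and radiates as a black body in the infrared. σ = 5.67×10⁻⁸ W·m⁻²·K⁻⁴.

d ≈ 2.81×10⁹ m

For an isothermal black-emitting sphere, (1−a)S·πr² = σ·4πr²·T⁴ ⇒ S = 4σT⁴/(1−a).
S = 4·5.67×10⁻⁸·(709)⁴/1.00 = 57310 W/m².
Flux falls as S = L/(4πd²), so d = √(L/(4πS)) = √(5.68×10²⁴/(4π·57310)).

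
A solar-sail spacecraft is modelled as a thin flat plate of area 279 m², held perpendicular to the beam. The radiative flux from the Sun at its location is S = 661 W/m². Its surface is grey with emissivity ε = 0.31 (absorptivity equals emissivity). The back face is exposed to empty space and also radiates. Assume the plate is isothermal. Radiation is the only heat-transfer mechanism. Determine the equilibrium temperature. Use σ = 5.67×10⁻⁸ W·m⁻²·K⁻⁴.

At equilibrium, absorbed power = emitted power.
Absorbing cross-section = A = 279.0 m²; emitting surface = 2A = 558.0 m² (ratio 2).
εS·A_cross = εσ·A_surf·T⁴  ⇒  T⁴ = S/(2σ)   (ε cancels).
T⁴ = 661/(2·5.67×10⁻⁸) = 5.829×10⁹ K⁴.
T = (5.829×10⁹)^(1/4).

T ≈ 276 K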